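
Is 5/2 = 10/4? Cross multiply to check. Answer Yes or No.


Cross multiply to check 5/2 = 10/4
Left cross product: 5 * 4 = 20
Right cross product: 2 * 10 = 20
20 = 20
Equal, so proportions match => Yes

Yes


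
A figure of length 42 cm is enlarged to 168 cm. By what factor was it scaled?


Original length = 42 cm
Scaled length = 168 cm
Scale factor = 168 / 42
= 4

4


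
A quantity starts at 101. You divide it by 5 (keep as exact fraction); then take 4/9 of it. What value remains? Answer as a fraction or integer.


Start with 101.
Step 1: Divide by 5: 101 / 5 = 101/5
Step 2: Take 4/9: 101/5 * 4/9 = 404/45
Final result = 404/45

404/45


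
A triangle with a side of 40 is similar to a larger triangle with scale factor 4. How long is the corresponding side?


Similar triangles have proportional sides
Scale factor = 4
Smaller side = 40
Corresponding larger side = 40 * 4
= 160

160


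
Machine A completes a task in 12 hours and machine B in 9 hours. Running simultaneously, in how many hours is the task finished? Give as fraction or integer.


Rate of A = 1/12 job per hour
Rate of B = 1/9 job per hour
Combined rate = 1/12 + 1/9
Find common denominator: (9 + 12)/(12*9) = 21/108
Combined rate = 7/36 job per hour
Time together = 1 / (7/36) = 36/7 hours

36/7


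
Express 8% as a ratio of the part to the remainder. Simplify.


Part = 8%, Remainder = 92%
Ratio = 8:92
GCD(8, 92) = 4
Simplify: 2:23 = 2:23

2:23


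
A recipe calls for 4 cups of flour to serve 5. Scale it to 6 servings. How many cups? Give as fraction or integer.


Original: 4 cups for 5 servings
Target servings = 6
Scaling factor = 6/5
New amount = 4 * 6/5
= 24/5
= 24/5 cups

24/5


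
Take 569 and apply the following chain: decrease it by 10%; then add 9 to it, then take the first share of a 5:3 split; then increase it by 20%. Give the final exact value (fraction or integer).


Start with 569.
Step 1: Decrease by 10%: 569 * 90/100 = 5121/10
Step 2: Add 9: 5121/10+9=5211/10; split 5:3 first = 5211/10*5/8 = 5211/16
Step 3: Increase by 20%: 5211/16 * 120/100 = 15633/40
Final result = 15633/40

15633/40


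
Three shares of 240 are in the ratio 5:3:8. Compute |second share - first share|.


Total parts = 5 + 3 + 8 = 16
Value per part = 240 / 16 = 15
Shares: 5*15=75, 3*15=45, 8*15=120
Second share = 45, first share = 75
Difference = |45 - 75| = 30

30


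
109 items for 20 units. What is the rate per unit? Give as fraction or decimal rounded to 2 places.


Total items = 109
Number of units = 20
Unit rate = 109 / 20
= 5.45 items per unit

5.45


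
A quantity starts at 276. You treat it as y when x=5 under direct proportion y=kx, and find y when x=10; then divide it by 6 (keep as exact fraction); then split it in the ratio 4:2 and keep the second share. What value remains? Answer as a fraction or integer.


Start with 276.
Step 1: Direct prop: k = (276)/5; new y = k*10 = 276*10/5 = 552
Step 2: Divide by 6: 552 / 6 = 92
Step 3: Split 4:2, second share = 92 * 2/6 = 92/3
Final result = 92/3

92/3


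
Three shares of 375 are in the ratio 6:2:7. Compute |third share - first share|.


Total parts = 6 + 2 + 7 = 15
Value per part = 375 / 15 = 25
Shares: 6*25=150, 2*25=50, 7*25=175
Third share = 175, first share = 150
Difference = |175 - 150| = 25

25


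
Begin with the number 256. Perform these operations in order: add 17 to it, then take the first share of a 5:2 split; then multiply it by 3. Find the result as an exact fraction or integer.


Start with 256.
Step 1: Add 17: 256+17=273; split 5:2 first = 273*5/7 = 195
Step 2: Multiply by 3: 195 * 3 = 585
Final result = 585

585


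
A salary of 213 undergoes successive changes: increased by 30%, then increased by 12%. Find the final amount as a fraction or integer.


Start: 213
Step 1: increase by 30% => multiply by 130/100
  213 * 130/100 = 2769/10
Step 2: increase by 12% => multiply by 112/100
  2769/10 * 112/100 = 38766/125
Final value = 38766/125

38766/125


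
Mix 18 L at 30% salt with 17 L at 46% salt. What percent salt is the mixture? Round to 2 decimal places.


Solute in mixture 1 = 30% of 18 L = 18*30/100 = 27/5 L
Solute in mixture 2 = 46% of 17 L = 17*46/100 = 391/50 L
Total solute = 27/5 + 391/50 = 661/50 L
Total volume = 18 + 17 = 35 L
Final concentration = 661/50/35 * 100 = 37.77%

37.77


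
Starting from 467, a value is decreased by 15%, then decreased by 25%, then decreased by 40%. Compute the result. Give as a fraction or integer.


Start: 467
Step 1: decrease by 15% => multiply by 85/100
  467 * 85/100 = 7939/20
Step 2: decrease by 25% => multiply by 75/100
  7939/20 * 75/100 = 23817/80
Step 3: decrease by 40% => multiply by 60/100
  23817/80 * 60/100 = 71451/400
Final value = 71451/400

71451/400


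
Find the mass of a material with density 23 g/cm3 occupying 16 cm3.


Using mass = density * volume
Density = 23 g/cm3
Volume = 16 cm3
Mass = 23 * 16
= 368 g

368


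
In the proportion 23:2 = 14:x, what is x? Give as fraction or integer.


Setting up: 23/2 = 14/x
Cross multiply: 23 * x = 2 * 14
23x = 28
x = 28/23
x = 28/23

28/23


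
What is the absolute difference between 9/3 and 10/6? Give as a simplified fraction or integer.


Simplify: 9/3 = 3 and 10/6 = 5/3
Find common denominator: LCD = 3
Convert: 9/3 and 5/3
Difference = |9 - 5|/3 = 4/3
Simplified = 4/3

4/3


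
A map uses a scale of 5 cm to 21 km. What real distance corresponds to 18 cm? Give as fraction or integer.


Map scale: 5 cm = 21 km
Measured distance on map = 18 cm
Set up proportion: 18 * 21 / 5
= 378 / 5
= 378/5 km

378/5


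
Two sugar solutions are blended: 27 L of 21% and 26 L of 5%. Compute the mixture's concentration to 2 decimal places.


Solute in mixture 1 = 21% of 27 L = 27*21/100 = 567/100 L
Solute in mixture 2 = 5% of 26 L = 26*5/100 = 13/10 L
Total solute = 567/100 + 13/10 = 697/100 L
Total volume = 27 + 26 = 53 L
Final concentration = 697/100/53 * 100 = 13.15%

13.15


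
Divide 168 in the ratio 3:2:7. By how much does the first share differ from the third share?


Total parts = 3 + 2 + 7 = 12
Value per part = 168 / 12 = 14
Shares: 3*14=42, 2*14=28, 7*14=98
First share = 42, third share = 98
Difference = |42 - 98| = 56

56


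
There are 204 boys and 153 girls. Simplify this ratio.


Find GCD(204, 153)
GCD = 51
Divide both by 51: 204/51 = 4, 153/51 = 3
Simplified ratio = 4:3

4:3


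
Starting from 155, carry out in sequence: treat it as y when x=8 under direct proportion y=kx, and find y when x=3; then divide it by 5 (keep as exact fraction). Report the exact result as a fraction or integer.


Start with 155.
Step 1: Direct prop: k = (155)/8; new y = k*3 = 155*3/8 = 465/8
Step 2: Divide by 5: 465/8 / 5 = 93/8
Final result = 93/8

93/8


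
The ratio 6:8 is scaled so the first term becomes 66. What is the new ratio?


Original ratio: 6:8
First term target: 66
Scale factor = 66 / 6 = 11
Multiply second term: 8 * 11 = 88
Equivalent ratio = 66:88

66:88


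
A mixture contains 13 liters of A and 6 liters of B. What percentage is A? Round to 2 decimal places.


Volume of A = 13 L
Volume of B = 6 L
Total volume = 13 + 6 = 19 L
Percentage of A = (13/19) * 100
= 68.42%

68.42


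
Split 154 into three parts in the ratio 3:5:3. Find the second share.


Ratio = 3:5:3
Total parts = 3 + 5 + 3 = 11
Value per part = 154 / 11 = 14
First share = 3 * 14 = 42
Middle share = 5 * 14 = 70
Third share = 3 * 14 = 42

70


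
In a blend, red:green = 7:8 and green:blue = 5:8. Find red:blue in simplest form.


Given a:b = 7:8 and b:c = 5:8
Make b consistent. Multiply first ratio by 5: a:b = 35:40
Multiply second ratio by 8: b:c = 40:64
Now b = 40 in both, so a:b:c = 35:40:64
Therefore a:c = 35:64
Simplify by GCD: a:c = 35:64

35:64


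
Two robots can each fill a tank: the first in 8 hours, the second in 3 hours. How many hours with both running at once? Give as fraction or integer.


Rate of A = 1/8 job per hour
Rate of B = 1/3 job per hour
Combined rate = 1/8 + 1/3
Find common denominator: (3 + 8)/(8*3) = 11/24
Combined rate = 11/24 job per hour
Time together = 1 / (11/24) = 24/11 hours

24/11


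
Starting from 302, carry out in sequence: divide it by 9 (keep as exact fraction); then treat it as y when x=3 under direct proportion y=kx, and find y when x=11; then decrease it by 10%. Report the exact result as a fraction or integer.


Start with 302.
Step 1: Divide by 9: 302 / 9 = 302/9
Step 2: Direct prop: k = (302/9)/3; new y = k*11 = 302/9*11/3 = 3322/27
Step 3: Decrease by 10%: 3322/27 * 90/100 = 1661/15
Final result = 1661/15

1661/15


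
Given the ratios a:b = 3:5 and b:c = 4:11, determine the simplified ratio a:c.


Given a:b = 3:5 and b:c = 4:11
Make b consistent. Multiply first ratio by 4: a:b = 12:20
Multiply second ratio by 5: b:c = 20:55
Now b = 20 in both, so a:b:c = 12:20:55
Therefore a:c = 12:55
Simplify by GCD: a:c = 12:55

12:55


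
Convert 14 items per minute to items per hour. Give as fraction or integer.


Converting from per minute to per hour
Rate = 14 items per minute
Multiply by 60: 14 * 60
= 840 items per hour

840


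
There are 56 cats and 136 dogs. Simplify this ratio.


Find GCD(56, 136)
GCD = 8
Divide both by 8: 56/8 = 7, 136/8 = 17
Simplified ratio = 7:17

7:17


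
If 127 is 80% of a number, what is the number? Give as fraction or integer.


Given: 127 is 80% of the whole
Set up: 127 = 80/100 * whole
whole = 127 * 100 / 80
whole = 12700 / 80
whole = 635/4

635/4


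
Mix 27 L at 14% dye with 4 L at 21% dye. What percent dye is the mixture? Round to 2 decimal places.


Solute in mixture 1 = 14% of 27 L = 27*14/100 = 189/50 L
Solute in mixture 2 = 21% of 4 L = 4*21/100 = 21/25 L
Total solute = 189/50 + 21/25 = 231/50 L
Total volume = 27 + 4 = 31 L
Final concentration = 231/50/31 * 100 = 14.90%

14.90


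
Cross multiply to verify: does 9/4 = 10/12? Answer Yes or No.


Cross multiply to check 9/4 = 10/12
Left cross product: 9 * 12 = 108
Right cross product: 4 * 10 = 40
108 != 40
Not equal, so proportions differ => No

No


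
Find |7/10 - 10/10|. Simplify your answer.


Simplify: 7/10 = 7/10 and 10/10 = 1
Find common denominator: LCD = 10
Convert: 7/10 and 10/10
Difference = |7 - 10|/10 = 3/10
Simplified = 3/10

3/10


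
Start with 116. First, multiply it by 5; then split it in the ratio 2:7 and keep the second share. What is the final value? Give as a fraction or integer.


Start with 116.
Step 1: Multiply by 5: 116 * 5 = 580
Step 2: Split 2:7, second share = 580 * 7/9 = 4060/9
Final result = 4060/9

4060/9


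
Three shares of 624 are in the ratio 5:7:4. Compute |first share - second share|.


Total parts = 5 + 7 + 4 = 16
Value per part = 624 / 16 = 39
Shares: 5*39=195, 7*39=273, 4*39=156
First share = 195, second share = 273
Difference = |195 - 273| = 78

78


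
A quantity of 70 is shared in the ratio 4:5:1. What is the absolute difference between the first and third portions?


Total parts = 4 + 5 + 1 = 10
Value per part = 70 / 10 = 7
Shares: 4*7=28, 5*7=35, 1*7=7
First share = 28, third share = 7
Difference = |28 - 7| = 21

21


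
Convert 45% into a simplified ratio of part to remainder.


Part = 45%, Remainder = 55%
Ratio = 45:55
GCD(45, 55) = 5
Simplify: 9:11 = 9:11

9:11


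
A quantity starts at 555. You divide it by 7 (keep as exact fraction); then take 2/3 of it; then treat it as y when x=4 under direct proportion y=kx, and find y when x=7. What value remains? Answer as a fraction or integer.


Start with 555.
Step 1: Divide by 7: 555 / 7 = 555/7
Step 2: Take 2/3: 555/7 * 2/3 = 370/7
Step 3: Direct prop: k = (370/7)/4; new y = k*7 = 370/7*7/4 = 185/2
Final result = 185/2

185/2


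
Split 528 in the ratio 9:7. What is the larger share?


Total parts = 9 + 7 = 16
Value per part = 528 / 16 = 33
First share = 9 * 33 = 297
Second share = 7 * 33 = 231
Larger share = 297

297


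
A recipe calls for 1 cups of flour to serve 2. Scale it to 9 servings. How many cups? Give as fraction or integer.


Original: 1 cups for 2 servings
Target servings = 9
Scaling factor = 9/2
New amount = 1 * 9/2
= 9/2
= 9/2 cups

9/2


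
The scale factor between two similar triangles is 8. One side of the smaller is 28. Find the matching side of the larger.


Similar triangles have proportional sides
Scale factor = 8
Smaller side = 28
Corresponding larger side = 28 * 8
= 224

224


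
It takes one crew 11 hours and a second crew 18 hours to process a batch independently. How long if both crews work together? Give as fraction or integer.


Rate of A = 1/11 job per hour
Rate of B = 1/18 job per hour
Combined rate = 1/11 + 1/18
Find common denominator: (18 + 11)/(11*18) = 29/198
Combined rate = 29/198 job per hour
Time together = 1 / (29/198) = 198/29 hours

198/29


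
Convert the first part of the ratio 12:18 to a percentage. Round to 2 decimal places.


Total parts = 12 + 18 = 30
First part fraction = 12/30
Percentage = (12/30) * 100
= 0.4 * 100
= 40.00%

40.00


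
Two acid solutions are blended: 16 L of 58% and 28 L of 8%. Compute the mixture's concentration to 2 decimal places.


Solute in mixture 1 = 58% of 16 L = 16*58/100 = 232/25 L
Solute in mixture 2 = 8% of 28 L = 28*8/100 = 56/25 L
Total solute = 232/25 + 56/25 = 288/25 L
Total volume = 16 + 28 = 44 L
Final concentration = 288/25/44 * 100 = 26.18%

26.18


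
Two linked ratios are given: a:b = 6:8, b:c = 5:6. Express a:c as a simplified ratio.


Given a:b = 6:8 and b:c = 5:6
Make b consistent. Multiply first ratio by 5: a:b = 30:40
Multiply second ratio by 8: b:c = 40:48
Now b = 40 in both, so a:b:c = 30:40:48
Therefore a:c = 30:48
Simplify by GCD: a:c = 5:8

5:8


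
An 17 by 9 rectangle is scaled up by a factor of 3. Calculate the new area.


Original dimensions: 17 x 9
Enlargement factor = 3
New width = 17 * 3 = 51
New height = 9 * 3 = 27
New area = 51 * 27 = 1377

1377


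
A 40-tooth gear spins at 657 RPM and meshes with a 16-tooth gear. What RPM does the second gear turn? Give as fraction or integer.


Gear ratio: teeth_A * RPM_A = teeth_B * RPM_B
40 * 657 = 16 * RPM_B
26280 = 16 * RPM_B
RPM_B = 26280 / 16
RPM_B = 3285/2

3285/2


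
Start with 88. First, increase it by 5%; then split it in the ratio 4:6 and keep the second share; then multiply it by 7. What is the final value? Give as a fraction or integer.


Start with 88.
Step 1: Increase by 5%: 88 * 105/100 = 462/5
Step 2: Split 4:6, second share = 462/5 * 6/10 = 1386/25
Step 3: Multiply by 7: 1386/25 * 7 = 9702/25
Final result = 9702/25

9702/25


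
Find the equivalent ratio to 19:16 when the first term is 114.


Original ratio: 19:16
First term target: 114
Scale factor = 114 / 19 = 6
Multiply second term: 16 * 6 = 96
Equivalent ratio = 114:96

114:96


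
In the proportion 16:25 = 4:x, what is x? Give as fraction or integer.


Setting up: 16/25 = 4/x
Cross multiply: 16 * x = 25 * 4
16x = 100
x = 100/16
x = 25/4

25/4


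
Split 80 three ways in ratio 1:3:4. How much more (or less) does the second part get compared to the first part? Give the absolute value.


Total parts = 1 + 3 + 4 = 8
Value per part = 80 / 8 = 10
Shares: 1*10=10, 3*10=30, 4*10=40
Second share = 30, first share = 10
Difference = |30 - 10| = 20

20


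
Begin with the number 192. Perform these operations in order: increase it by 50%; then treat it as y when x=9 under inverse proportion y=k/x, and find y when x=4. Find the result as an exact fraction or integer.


Start with 192.
Step 1: Increase by 50%: 192 * 150/100 = 288
Step 2: Inverse prop: k = (288)*9; new y = k/4 = 288*9/4 = 648
Final result = 648

648


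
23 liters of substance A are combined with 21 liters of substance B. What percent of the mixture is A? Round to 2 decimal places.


Volume of A = 23 L
Volume of B = 21 L
Total volume = 23 + 21 = 44 L
Percentage of A = (23/44) * 100
= 52.27%

52.27


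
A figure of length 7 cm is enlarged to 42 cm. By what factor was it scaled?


Original length = 7 cm
Scaled length = 42 cm
Scale factor = 42 / 7
= 6

6


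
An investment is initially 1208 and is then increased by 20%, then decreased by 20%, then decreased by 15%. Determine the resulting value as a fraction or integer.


Start: 1208
Step 1: increase by 20% => multiply by 120/100
  1208 * 120/100 = 7248/5
Step 2: decrease by 20% => multiply by 80/100
  7248/5 * 80/100 = 28992/25
Step 3: decrease by 15% => multiply by 85/100
  28992/25 * 85/100 = 123216/125
Final value = 123216/125

123216/125


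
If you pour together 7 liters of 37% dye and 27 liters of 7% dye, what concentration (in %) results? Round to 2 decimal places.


Solute in mixture 1 = 37% of 7 L = 7*37/100 = 259/100 L
Solute in mixture 2 = 7% of 27 L = 27*7/100 = 189/100 L
Total solute = 259/100 + 189/100 = 112/25 L
Total volume = 7 + 27 = 34 L
Final concentration = 112/25/34 * 100 = 13.18%

13.18


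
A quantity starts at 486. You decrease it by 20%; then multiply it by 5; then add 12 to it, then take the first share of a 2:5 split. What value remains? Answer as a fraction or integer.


Start with 486.
Step 1: Decrease by 20%: 486 * 80/100 = 1944/5
Step 2: Multiply by 5: 1944/5 * 5 = 1944
Step 3: Add 12: 1944+12=1956; split 2:5 first = 1956*2/7 = 3912/7
Final result = 3912/7

3912/7


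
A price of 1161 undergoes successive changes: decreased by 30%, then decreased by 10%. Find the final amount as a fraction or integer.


Start: 1161
Step 1: decrease by 30% => multiply by 70/100
  1161 * 70/100 = 8127/10
Step 2: decrease by 10% => multiply by 90/100
  8127/10 * 90/100 = 73143/100
Final value = 73143/100

73143/100


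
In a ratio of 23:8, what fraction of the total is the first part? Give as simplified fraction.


Total parts = 23 + 8 = 31
First part fraction = 23/31
Simplify: 23/31 = 23/31

23/31


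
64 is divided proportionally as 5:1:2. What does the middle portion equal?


Ratio = 5:1:2
Total parts = 5 + 1 + 2 = 8
Value per part = 64 / 8 = 8
First share = 5 * 8 = 40
Middle share = 1 * 8 = 8
Third share = 2 * 8 = 16

8


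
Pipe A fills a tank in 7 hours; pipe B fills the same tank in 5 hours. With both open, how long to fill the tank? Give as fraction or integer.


Rate of A = 1/7 job per hour
Rate of B = 1/5 job per hour
Combined rate = 1/7 + 1/5
Find common denominator: (5 + 7)/(7*5) = 12/35
Combined rate = 12/35 job per hour
Time together = 1 / (12/35) = 35/12 hours

35/12


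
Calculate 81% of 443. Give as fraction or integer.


Compute 81% of 443
Convert percentage: 81% = 81/100
Multiply: 443 * 81/100
= 35883/100
= 35883/100

35883/100


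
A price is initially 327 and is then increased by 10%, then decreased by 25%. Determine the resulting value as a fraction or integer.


Start: 327
Step 1: increase by 10% => multiply by 110/100
  327 * 110/100 = 3597/10
Step 2: decrease by 25% => multiply by 75/100
  3597/10 * 75/100 = 10791/40
Final value = 10791/40

10791/40


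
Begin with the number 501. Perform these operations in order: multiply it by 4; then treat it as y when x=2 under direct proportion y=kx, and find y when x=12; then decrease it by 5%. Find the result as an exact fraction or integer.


Start with 501.
Step 1: Multiply by 4: 501 * 4 = 2004
Step 2: Direct prop: k = (2004)/2; new y = k*12 = 2004*12/2 = 12024
Step 3: Decrease by 5%: 12024 * 95/100 = 57114/5
Final result = 57114/5

57114/5


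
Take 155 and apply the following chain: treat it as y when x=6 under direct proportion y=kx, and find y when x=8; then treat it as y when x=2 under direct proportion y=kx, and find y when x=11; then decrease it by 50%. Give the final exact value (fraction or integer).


Start with 155.
Step 1: Direct prop: k = (155)/6; new y = k*8 = 155*8/6 = 620/3
Step 2: Direct prop: k = (620/3)/2; new y = k*11 = 620/3*11/2 = 3410/3
Step 3: Decrease by 50%: 3410/3 * 50/100 = 1705/3
Final result = 1705/3

1705/3


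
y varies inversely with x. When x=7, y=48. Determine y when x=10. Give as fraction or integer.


Inverse proportion: y = k/x
Find k: k = 7 * 48 = 336
Compute y at x=10: y = 336/10
y = 168/5

168/5


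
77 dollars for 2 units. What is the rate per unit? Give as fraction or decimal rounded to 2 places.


Total dollars = 77
Number of units = 2
Unit rate = 77 / 2
= 38.50 dollars per unit

38.50


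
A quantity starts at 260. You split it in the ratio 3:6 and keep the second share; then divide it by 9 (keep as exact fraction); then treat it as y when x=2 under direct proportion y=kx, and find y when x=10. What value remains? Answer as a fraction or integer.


Start with 260.
Step 1: Split 3:6, second share = 260 * 6/9 = 520/3
Step 2: Divide by 9: 520/3 / 9 = 520/27
Step 3: Direct prop: k = (520/27)/2; new y = k*10 = 520/27*10/2 = 2600/27
Final result = 2600/27

2600/27


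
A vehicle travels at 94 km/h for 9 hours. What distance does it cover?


Using distance = speed * time
Speed = 94 km/h
Time = 9 hours
Distance = 94 * 9
= 846 km

846


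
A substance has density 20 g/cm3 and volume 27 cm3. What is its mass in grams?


Using mass = density * volume
Density = 20 g/cm3
Volume = 27 cm3
Mass = 20 * 27
= 540 g

540


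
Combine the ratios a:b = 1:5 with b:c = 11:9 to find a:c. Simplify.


Given a:b = 1:5 and b:c = 11:9
Make b consistent. Multiply first ratio by 11: a:b = 11:55
Multiply second ratio by 5: b:c = 55:45
Now b = 55 in both, so a:b:c = 11:55:45
Therefore a:c = 11:45
Simplify by GCD: a:c = 11:45

11:45


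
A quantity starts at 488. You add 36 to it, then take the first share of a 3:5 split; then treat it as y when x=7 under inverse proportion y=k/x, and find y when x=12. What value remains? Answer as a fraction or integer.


Start with 488.
Step 1: Add 36: 488+36=524; split 3:5 first = 524*3/8 = 393/2
Step 2: Inverse prop: k = (393/2)*7; new y = k/12 = 393/2*7/12 = 917/8
Final result = 917/8

917/8


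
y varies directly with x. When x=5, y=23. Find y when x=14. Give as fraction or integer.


Direct proportion: y = kx
Find k: k = 23/5 = 23/5
Compute y at x=14: y = 23/5 * 14
y = 322/5

322/5


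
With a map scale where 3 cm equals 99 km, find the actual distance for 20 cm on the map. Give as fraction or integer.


Map scale: 3 cm = 99 km
Measured distance on map = 20 cm
Set up proportion: 20 * 99 / 3
= 1980 / 3
= 660 km

660


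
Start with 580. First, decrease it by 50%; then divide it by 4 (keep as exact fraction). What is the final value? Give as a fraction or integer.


Start with 580.
Step 1: Decrease by 50%: 580 * 50/100 = 290
Step 2: Divide by 4: 290 / 4 = 145/2
Final result = 145/2

145/2


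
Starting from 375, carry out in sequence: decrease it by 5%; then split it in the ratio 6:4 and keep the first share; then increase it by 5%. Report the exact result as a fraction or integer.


Start with 375.
Step 1: Decrease by 5%: 375 * 95/100 = 1425/4
Step 2: Split 6:4, first share = 1425/4 * 6/10 = 855/4
Step 3: Increase by 5%: 855/4 * 105/100 = 3591/16
Final result = 3591/16

3591/16


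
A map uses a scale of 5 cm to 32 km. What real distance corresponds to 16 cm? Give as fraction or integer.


Map scale: 5 cm = 32 km
Measured distance on map = 16 cm
Set up proportion: 16 * 32 / 5
= 512 / 5
= 512/5 km

512/5


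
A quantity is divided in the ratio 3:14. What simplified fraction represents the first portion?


Total parts = 3 + 14 = 17
First part fraction = 3/17
Simplify: 3/17 = 3/17

3/17


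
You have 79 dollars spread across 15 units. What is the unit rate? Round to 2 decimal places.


Total dollars = 79
Number of units = 15
Unit rate = 79 / 15
= 5.27 dollars per unit

5.27


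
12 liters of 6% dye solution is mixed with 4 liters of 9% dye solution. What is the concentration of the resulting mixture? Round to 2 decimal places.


Solute in mixture 1 = 6% of 12 L = 12*6/100 = 18/25 L
Solute in mixture 2 = 9% of 4 L = 4*9/100 = 9/25 L
Total solute = 18/25 + 9/25 = 27/25 L
Total volume = 12 + 4 = 16 L
Final concentration = 27/25/16 * 100 = 6.75%

6.75


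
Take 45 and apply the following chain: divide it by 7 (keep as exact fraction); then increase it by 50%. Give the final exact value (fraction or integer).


Start with 45.
Step 1: Divide by 7: 45 / 7 = 45/7
Step 2: Increase by 50%: 45/7 * 150/100 = 135/14
Final result = 135/14

135/14


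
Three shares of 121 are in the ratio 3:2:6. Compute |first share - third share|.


Total parts = 3 + 2 + 6 = 11
Value per part = 121 / 11 = 11
Shares: 3*11=33, 2*11=22, 6*11=66
First share = 33, third share = 66
Difference = |33 - 66| = 33

33


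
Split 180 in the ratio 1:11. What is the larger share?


Total parts = 1 + 11 = 12
Value per part = 180 / 12 = 15
First share = 1 * 15 = 15
Second share = 11 * 15 = 165
Larger share = 165

165


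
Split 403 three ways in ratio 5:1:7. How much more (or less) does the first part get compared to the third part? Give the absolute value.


Total parts = 5 + 1 + 7 = 13
Value per part = 403 / 13 = 31
Shares: 5*31=155, 1*31=31, 7*31=217
First share = 155, third share = 217
Difference = |155 - 217| = 62

62


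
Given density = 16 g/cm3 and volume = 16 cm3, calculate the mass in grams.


Using mass = density * volume
Density = 16 g/cm3
Volume = 16 cm3
Mass = 16 * 16
= 256 g

256


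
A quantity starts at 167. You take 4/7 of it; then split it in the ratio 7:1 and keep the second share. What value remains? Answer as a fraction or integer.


Start with 167.
Step 1: Take 4/7: 167 * 4/7 = 668/7
Step 2: Split 7:1, second share = 668/7 * 1/8 = 167/14
Final result = 167/14

167/14


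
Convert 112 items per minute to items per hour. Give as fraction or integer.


Converting from per minute to per hour
Rate = 112 items per minute
Multiply by 60: 112 * 60
= 6720 items per hour

6720


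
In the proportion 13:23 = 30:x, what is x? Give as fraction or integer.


Setting up: 13/23 = 30/x
Cross multiply: 13 * x = 23 * 30
13x = 690
x = 690/13
x = 690/13

690/13


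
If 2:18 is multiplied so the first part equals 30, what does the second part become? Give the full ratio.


Original ratio: 2:18
First term target: 30
Scale factor = 30 / 2 = 15
Multiply second term: 18 * 15 = 270
Equivalent ratio = 30:270

30:270


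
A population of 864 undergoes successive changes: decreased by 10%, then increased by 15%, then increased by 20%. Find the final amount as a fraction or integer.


Start: 864
Step 1: decrease by 10% => multiply by 90/100
  864 * 90/100 = 3888/5
Step 2: increase by 15% => multiply by 115/100
  3888/5 * 115/100 = 22356/25
Step 3: increase by 20% => multiply by 120/100
  22356/25 * 120/100 = 134136/125
Final value = 134136/125

134136/125


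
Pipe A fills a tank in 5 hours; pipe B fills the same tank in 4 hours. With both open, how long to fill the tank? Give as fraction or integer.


Rate of A = 1/5 job per hour
Rate of B = 1/4 job per hour
Combined rate = 1/5 + 1/4
Find common denominator: (4 + 5)/(5*4) = 9/20
Combined rate = 9/20 job per hour
Time together = 1 / (9/20) = 20/9 hours

20/9


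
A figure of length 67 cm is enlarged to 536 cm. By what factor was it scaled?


Original length = 67 cm
Scaled length = 536 cm
Scale factor = 536 / 67
= 8

8


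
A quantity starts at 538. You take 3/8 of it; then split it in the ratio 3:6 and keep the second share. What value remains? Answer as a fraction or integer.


Start with 538.
Step 1: Take 3/8: 538 * 3/8 = 807/4
Step 2: Split 3:6, second share = 807/4 * 6/9 = 269/2
Final result = 269/2

269/2


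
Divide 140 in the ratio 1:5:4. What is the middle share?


Ratio = 1:5:4
Total parts = 1 + 5 + 4 = 10
Value per part = 140 / 10 = 14
First share = 1 * 14 = 14
Middle share = 5 * 14 = 70
Third share = 4 * 14 = 56

70


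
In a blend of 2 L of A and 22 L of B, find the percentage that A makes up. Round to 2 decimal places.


Volume of A = 2 L
Volume of B = 22 L
Total volume = 2 + 22 = 24 L
Percentage of A = (2/24) * 100
= 8.33%

8.33


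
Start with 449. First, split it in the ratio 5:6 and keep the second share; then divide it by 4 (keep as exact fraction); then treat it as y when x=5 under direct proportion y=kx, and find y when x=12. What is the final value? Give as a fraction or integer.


Start with 449.
Step 1: Split 5:6, second share = 449 * 6/11 = 2694/11
Step 2: Divide by 4: 2694/11 / 4 = 1347/22
Step 3: Direct prop: k = (1347/22)/5; new y = k*12 = 1347/22*12/5 = 8082/55
Final result = 8082/55

8082/55


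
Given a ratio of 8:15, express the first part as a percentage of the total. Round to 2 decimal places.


Total parts = 8 + 15 = 23
First part fraction = 8/23
Percentage = (8/23) * 100
= 0.347826 * 100
= 34.78%

34.78


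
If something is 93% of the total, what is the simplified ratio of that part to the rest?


Part = 93%, Remainder = 7%
Ratio = 93:7
GCD(93, 7) = 1
Simplify: 93:7 = 93:7

93:7


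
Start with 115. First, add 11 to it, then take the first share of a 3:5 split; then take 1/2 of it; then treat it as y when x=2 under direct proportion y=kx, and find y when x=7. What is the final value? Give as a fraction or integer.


Start with 115.
Step 1: Add 11: 115+11=126; split 3:5 first = 126*3/8 = 189/4
Step 2: Take 1/2: 189/4 * 1/2 = 189/8
Step 3: Direct prop: k = (189/8)/2; new y = k*7 = 189/8*7/2 = 1323/16
Final result = 1323/16

1323/16


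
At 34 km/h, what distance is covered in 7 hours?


Using distance = speed * time
Speed = 34 km/h
Time = 7 hours
Distance = 34 * 7
= 238 km

238


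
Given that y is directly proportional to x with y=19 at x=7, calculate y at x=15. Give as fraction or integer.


Direct proportion: y = kx
Find k: k = 19/7 = 19/7
Compute y at x=15: y = 19/7 * 15
y = 285/7

285/7


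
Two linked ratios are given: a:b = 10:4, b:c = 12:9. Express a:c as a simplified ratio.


Given a:b = 10:4 and b:c = 12:9
Make b consistent. Multiply first ratio by 12: a:b = 120:48
Multiply second ratio by 4: b:c = 48:36
Now b = 48 in both, so a:b:c = 120:48:36
Therefore a:c = 120:36
Simplify by GCD: a:c = 10:3

10:3


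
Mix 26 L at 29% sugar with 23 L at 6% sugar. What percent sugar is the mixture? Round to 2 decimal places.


Solute in mixture 1 = 29% of 26 L = 26*29/100 = 377/50 L
Solute in mixture 2 = 6% of 23 L = 23*6/100 = 69/50 L
Total solute = 377/50 + 69/50 = 223/25 L
Total volume = 26 + 23 = 49 L
Final concentration = 223/25/49 * 100 = 18.20%

18.20


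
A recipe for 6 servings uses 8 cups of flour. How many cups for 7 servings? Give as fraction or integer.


Original: 8 cups for 6 servings
Target servings = 7
Scaling factor = 7/6
New amount = 8 * 7/6
= 56/6
= 28/3 cups

28/3


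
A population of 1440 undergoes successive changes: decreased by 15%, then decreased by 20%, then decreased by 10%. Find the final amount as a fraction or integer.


Start: 1440
Step 1: decrease by 15% => multiply by 85/100
  1440 * 85/100 = 1224
Step 2: decrease by 20% => multiply by 80/100
  1224 * 80/100 = 4896/5
Step 3: decrease by 10% => multiply by 90/100
  4896/5 * 90/100 = 22032/25
Final value = 22032/25

22032/25


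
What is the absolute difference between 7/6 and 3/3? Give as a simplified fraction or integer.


Simplify: 7/6 = 7/6 and 3/3 = 1
Find common denominator: LCD = 6
Convert: 7/6 and 6/6
Difference = |7 - 6|/6 = 1/6
Simplified = 1/6

1/6


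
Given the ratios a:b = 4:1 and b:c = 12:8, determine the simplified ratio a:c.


Given a:b = 4:1 and b:c = 12:8
Make b consistent. Multiply first ratio by 12: a:b = 48:12
Multiply second ratio by 1: b:c = 12:8
Now b = 12 in both, so a:b:c = 48:12:8
Therefore a:c = 48:8
Simplify by GCD: a:c = 6:1

6:1


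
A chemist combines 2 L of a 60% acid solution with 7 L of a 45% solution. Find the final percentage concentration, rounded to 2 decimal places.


Solute in mixture 1 = 60% of 2 L = 2*60/100 = 6/5 L
Solute in mixture 2 = 45% of 7 L = 7*45/100 = 63/20 L
Total solute = 6/5 + 63/20 = 87/20 L
Total volume = 2 + 7 = 9 L
Final concentration = 87/20/9 * 100 = 48.33%

48.33


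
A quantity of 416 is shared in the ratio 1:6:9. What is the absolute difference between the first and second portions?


Total parts = 1 + 6 + 9 = 16
Value per part = 416 / 16 = 26
Shares: 1*26=26, 6*26=156, 9*26=234
First share = 26, second share = 156
Difference = |26 - 156| = 130

130


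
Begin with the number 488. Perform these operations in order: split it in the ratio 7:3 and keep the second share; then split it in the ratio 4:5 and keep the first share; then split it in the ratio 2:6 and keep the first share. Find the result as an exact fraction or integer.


Start with 488.
Step 1: Split 7:3, second share = 488 * 3/10 = 732/5
Step 2: Split 4:5, first share = 732/5 * 4/9 = 976/15
Step 3: Split 2:6, first share = 976/15 * 2/8 = 244/15
Final result = 244/15

244/15


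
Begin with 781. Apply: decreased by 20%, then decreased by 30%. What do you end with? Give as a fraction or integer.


Start: 781
Step 1: decrease by 20% => multiply by 80/100
  781 * 80/100 = 3124/5
Step 2: decrease by 30% => multiply by 70/100
  3124/5 * 70/100 = 10934/25
Final value = 10934/25

10934/25


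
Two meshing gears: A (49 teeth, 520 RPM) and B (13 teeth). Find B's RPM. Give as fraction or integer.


Gear ratio: teeth_A * RPM_A = teeth_B * RPM_B
49 * 520 = 13 * RPM_B
25480 = 13 * RPM_B
RPM_B = 25480 / 13
RPM_B = 1960

1960


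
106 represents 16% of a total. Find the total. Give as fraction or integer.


Given: 106 is 16% of the whole
Set up: 106 = 16/100 * whole
whole = 106 * 100 / 16
whole = 10600 / 16
whole = 1325/2

1325/2


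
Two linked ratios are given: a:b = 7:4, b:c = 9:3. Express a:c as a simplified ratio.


Given a:b = 7:4 and b:c = 9:3
Make b consistent. Multiply first ratio by 9: a:b = 63:36
Multiply second ratio by 4: b:c = 36:12
Now b = 36 in both, so a:b:c = 63:36:12
Therefore a:c = 63:12
Simplify by GCD: a:c = 21:4

21:4


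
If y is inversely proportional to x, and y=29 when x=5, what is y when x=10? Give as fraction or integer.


Inverse proportion: y = k/x
Find k: k = 5 * 29 = 145
Compute y at x=10: y = 145/10
y = 29/2

29/2


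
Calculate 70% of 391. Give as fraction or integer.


Compute 70% of 391
Convert percentage: 70% = 70/100
Multiply: 391 * 70/100
= 27370/100
= 2737/10

2737/10


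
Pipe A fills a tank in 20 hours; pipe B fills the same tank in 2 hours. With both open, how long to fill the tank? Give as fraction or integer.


Rate of A = 1/20 job per hour
Rate of B = 1/2 job per hour
Combined rate = 1/20 + 1/2
Find common denominator: (2 + 20)/(20*2) = 22/40
Combined rate = 11/20 job per hour
Time together = 1 / (11/20) = 20/11 hours

20/11


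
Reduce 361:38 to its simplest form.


Find GCD(361, 38)
GCD = 19
Divide both by 19: 361/19 = 19, 38/19 = 2
Simplified ratio = 19:2

19:2


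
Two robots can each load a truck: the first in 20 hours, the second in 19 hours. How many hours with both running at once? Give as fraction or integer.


Rate of A = 1/20 job per hour
Rate of B = 1/19 job per hour
Combined rate = 1/20 + 1/19
Find common denominator: (19 + 20)/(20*19) = 39/380
Combined rate = 39/380 job per hour
Time together = 1 / (39/380) = 380/39 hours

380/39


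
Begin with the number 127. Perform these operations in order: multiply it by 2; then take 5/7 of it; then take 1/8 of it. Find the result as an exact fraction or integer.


Start with 127.
Step 1: Multiply by 2: 127 * 2 = 254
Step 2: Take 5/7: 254 * 5/7 = 1270/7
Step 3: Take 1/8: 1270/7 * 1/8 = 635/28
Final result = 635/28

635/28


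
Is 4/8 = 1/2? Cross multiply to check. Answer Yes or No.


Cross multiply to check 4/8 = 1/2
Left cross product: 4 * 2 = 8
Right cross product: 8 * 1 = 8
8 = 8
Equal, so proportions match => Yes

Yes


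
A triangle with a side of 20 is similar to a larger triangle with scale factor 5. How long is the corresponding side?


Similar triangles have proportional sides
Scale factor = 5
Smaller side = 20
Corresponding larger side = 20 * 5
= 100

100


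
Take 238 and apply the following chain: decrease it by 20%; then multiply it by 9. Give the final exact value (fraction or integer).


Start with 238.
Step 1: Decrease by 20%: 238 * 80/100 = 952/5
Step 2: Multiply by 9: 952/5 * 9 = 8568/5
Final result = 8568/5

8568/5


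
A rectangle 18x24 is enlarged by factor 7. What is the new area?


Original dimensions: 18 x 24
Enlargement factor = 7
New width = 18 * 7 = 126
New height = 24 * 7 = 168
New area = 126 * 168 = 21168

21168


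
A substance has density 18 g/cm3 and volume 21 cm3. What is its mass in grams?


Using mass = density * volume
Density = 18 g/cm3
Volume = 21 cm3
Mass = 18 * 21
= 378 g

378


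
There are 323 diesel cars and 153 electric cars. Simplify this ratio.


Find GCD(323, 153)
GCD = 17
Divide both by 17: 323/17 = 19, 153/17 = 9
Simplified ratio = 19:9

19:9


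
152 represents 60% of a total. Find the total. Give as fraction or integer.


Given: 152 is 60% of the whole
Set up: 152 = 60/100 * whole
whole = 152 * 100 / 60
whole = 15200 / 60
whole = 760/3

760/3


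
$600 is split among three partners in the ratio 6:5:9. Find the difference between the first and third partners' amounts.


Total parts = 6 + 5 + 9 = 20
Value per part = 600 / 20 = 30
Shares: 6*30=180, 5*30=150, 9*30=270
First share = 180, third share = 270
Difference = |180 - 270| = 90

90


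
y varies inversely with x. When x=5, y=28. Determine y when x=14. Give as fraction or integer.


Inverse proportion: y = k/x
Find k: k = 5 * 28 = 140
Compute y at x=14: y = 140/14
y = 10

10


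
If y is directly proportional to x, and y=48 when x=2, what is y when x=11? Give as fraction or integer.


Direct proportion: y = kx
Find k: k = 48/2 = 24
Compute y at x=11: y = 24 * 11
y = 264

264


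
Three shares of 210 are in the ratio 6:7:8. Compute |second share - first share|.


Total parts = 6 + 7 + 8 = 21
Value per part = 210 / 21 = 10
Shares: 6*10=60, 7*10=70, 8*10=80
Second share = 70, first share = 60
Difference = |70 - 60| = 10

10


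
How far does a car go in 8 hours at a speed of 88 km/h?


Using distance = speed * time
Speed = 88 km/h
Time = 8 hours
Distance = 88 * 8
= 704 km

704


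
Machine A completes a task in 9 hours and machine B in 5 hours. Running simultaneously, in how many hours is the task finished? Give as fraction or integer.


Rate of A = 1/9 job per hour
Rate of B = 1/5 job per hour
Combined rate = 1/9 + 1/5
Find common denominator: (5 + 9)/(9*5) = 14/45
Combined rate = 14/45 job per hour
Time together = 1 / (14/45) = 45/14 hours

45/14


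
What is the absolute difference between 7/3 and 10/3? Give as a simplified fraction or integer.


Simplify: 7/3 = 7/3 and 10/3 = 10/3
Find common denominator: LCD = 3
Convert: 7/3 and 10/3
Difference = |7 - 10|/3 = 3/3
Simplified = 1

1


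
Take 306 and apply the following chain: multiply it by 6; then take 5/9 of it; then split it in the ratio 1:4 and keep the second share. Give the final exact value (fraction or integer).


Start with 306.
Step 1: Multiply by 6: 306 * 6 = 1836
Step 2: Take 5/9: 1836 * 5/9 = 1020
Step 3: Split 1:4, second share = 1020 * 4/5 = 816
Final result = 816

816


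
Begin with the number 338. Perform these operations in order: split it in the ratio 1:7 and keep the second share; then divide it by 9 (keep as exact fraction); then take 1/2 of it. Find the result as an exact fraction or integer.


Start with 338.
Step 1: Split 1:7, second share = 338 * 7/8 = 1183/4
Step 2: Divide by 9: 1183/4 / 9 = 1183/36
Step 3: Take 1/2: 1183/36 * 1/2 = 1183/72
Final result = 1183/72

1183/72


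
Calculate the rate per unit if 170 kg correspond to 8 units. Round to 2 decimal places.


Total kg = 170
Number of units = 8
Unit rate = 170 / 8
= 21.25 kg per unit

21.25


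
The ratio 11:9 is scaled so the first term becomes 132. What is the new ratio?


Original ratio: 11:9
First term target: 132
Scale factor = 132 / 11 = 12
Multiply second term: 9 * 12 = 108
Equivalent ratio = 132:108

132:108
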